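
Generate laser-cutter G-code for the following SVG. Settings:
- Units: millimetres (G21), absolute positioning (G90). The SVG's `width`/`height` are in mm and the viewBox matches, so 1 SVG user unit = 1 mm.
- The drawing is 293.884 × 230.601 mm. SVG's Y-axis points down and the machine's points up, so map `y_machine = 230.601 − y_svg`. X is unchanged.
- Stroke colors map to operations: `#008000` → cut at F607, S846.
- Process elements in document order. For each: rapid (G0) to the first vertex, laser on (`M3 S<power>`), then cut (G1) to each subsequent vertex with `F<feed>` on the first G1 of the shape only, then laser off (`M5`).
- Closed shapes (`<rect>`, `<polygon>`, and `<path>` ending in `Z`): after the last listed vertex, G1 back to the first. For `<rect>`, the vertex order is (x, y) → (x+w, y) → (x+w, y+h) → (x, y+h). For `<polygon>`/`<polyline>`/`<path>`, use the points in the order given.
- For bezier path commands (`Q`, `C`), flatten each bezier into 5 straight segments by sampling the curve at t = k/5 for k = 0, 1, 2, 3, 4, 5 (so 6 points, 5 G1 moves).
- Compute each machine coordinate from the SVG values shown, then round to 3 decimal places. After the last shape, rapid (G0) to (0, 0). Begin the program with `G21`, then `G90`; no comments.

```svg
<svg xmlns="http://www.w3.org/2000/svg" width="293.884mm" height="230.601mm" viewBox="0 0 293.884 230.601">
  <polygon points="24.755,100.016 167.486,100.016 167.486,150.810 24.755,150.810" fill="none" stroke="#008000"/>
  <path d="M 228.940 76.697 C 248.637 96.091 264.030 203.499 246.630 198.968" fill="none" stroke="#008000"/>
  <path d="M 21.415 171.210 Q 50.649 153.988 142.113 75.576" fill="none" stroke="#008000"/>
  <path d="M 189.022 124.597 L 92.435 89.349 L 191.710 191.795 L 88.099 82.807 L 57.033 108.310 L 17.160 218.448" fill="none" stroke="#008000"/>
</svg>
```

G21
G90
G0 X24.755 Y130.585
M3 S846
G1 X167.486 Y130.585 F607
G1 X167.486 Y79.791
G1 X24.755 Y79.791
G1 X24.755 Y130.585
M5
G0 X228.940 Y153.904
M3 S846
G1 X240.014 Y133.306 F607
G1 X248.687 Y101.181
G1 X253.593 Y67.130
G1 X253.363 Y40.747
G1 X246.630 Y31.633
M5
G0 X21.415 Y59.391
M3 S846
G1 X35.598 Y68.727 F607
G1 X54.759 Y82.959
G1 X78.899 Y102.086
G1 X108.017 Y126.108
G1 X142.113 Y155.025
M5
G0 X189.022 Y106.004
M3 S846
G1 X92.435 Y141.252 F607
G1 X191.710 Y38.806
G1 X88.099 Y147.794
G1 X57.033 Y122.291
G1 X17.160 Y12.153
M5
G0 X0.000 Y0.000

Since the viewBox matches the mm dimensions, user units are millimetres directly. The only transform is the Y-flip y_m = 230.601 − y_svg.

Shape 1 is a rectangle drawn with `<polygon>`. Its stroke #008000 means cut at S846, F607. After flipping Y the toolpath is (24.755,130.585) → (167.486,130.585) → (167.486,79.791) → (24.755,79.791) → (24.755,130.585), returning to the start.

Shape 2 is a cubic bezier drawn with `<path>`. Its stroke #008000 means cut at S846, F607. After flipping Y the toolpath is (228.940,153.904) → (240.014,133.306) → (248.687,101.181) → (253.593,67.130) → (253.363,40.747) → (246.630,31.633).

Shape 3 is a quadratic bezier drawn with `<path>`. Its stroke #008000 means cut at S846, F607. After flipping Y the toolpath is (21.415,59.391) → (35.598,68.727) → (54.759,82.959) → (78.899,102.086) → (108.017,126.108) → (142.113,155.025).

Shape 4 is a open polyline drawn with `<path>`. Its stroke #008000 means cut at S846, F607. After flipping Y the toolpath is (189.022,106.004) → (92.435,141.252) → (191.710,38.806) → (88.099,147.794) → (57.033,122.291) → (17.160,12.153).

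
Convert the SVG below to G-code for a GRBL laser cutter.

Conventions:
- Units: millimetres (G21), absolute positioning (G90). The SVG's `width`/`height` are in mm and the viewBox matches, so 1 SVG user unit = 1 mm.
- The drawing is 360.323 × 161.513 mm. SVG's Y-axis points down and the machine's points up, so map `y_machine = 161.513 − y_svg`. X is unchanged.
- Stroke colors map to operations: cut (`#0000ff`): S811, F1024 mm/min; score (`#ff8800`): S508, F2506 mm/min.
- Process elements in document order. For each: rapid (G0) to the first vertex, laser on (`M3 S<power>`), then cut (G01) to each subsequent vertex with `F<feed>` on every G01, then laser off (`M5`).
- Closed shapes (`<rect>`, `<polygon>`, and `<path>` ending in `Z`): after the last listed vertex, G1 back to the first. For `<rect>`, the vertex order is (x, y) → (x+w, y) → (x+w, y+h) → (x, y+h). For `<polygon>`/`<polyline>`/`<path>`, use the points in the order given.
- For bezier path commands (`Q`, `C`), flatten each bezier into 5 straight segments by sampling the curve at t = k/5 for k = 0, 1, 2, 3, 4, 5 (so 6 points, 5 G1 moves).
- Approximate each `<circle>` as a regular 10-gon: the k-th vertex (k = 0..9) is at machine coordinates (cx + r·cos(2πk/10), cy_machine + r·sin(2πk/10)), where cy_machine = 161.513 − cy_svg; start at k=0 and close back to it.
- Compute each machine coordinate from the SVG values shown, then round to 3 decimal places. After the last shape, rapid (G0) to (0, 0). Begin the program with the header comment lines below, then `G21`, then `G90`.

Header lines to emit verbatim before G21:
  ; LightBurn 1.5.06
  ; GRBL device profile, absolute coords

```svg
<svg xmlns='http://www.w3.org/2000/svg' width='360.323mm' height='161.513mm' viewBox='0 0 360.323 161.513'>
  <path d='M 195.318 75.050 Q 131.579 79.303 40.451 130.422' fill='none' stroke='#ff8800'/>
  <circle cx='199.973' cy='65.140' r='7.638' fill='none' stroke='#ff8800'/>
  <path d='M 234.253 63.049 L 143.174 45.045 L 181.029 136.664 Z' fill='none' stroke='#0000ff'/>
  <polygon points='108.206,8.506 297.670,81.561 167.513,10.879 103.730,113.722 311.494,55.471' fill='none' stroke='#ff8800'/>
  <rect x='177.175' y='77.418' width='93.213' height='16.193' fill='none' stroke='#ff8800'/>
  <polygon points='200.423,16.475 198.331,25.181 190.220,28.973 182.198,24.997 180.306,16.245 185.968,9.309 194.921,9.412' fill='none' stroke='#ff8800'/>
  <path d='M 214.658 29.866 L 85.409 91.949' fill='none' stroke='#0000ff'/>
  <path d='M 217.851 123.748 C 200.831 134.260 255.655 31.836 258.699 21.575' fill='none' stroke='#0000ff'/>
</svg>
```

; LightBurn 1.5.06
; GRBL device profile, absolute coords
G21
G90
G0 X195.318 Y86.463
M3 S508
G01 X168.727 Y82.887 F2506
G01 X139.945 Y75.562 F2506
G01 X108.971 Y64.488 F2506
G01 X75.807 Y49.664 F2506
G01 X40.451 Y31.091 F2506
M5
G0 X207.611 Y96.373
M3 S508
G01 X206.152 Y100.863 F2506
G01 X202.333 Y103.637 F2506
G01 X197.613 Y103.637 F2506
G01 X193.794 Y100.863 F2506
G01 X192.335 Y96.373 F2506
G01 X193.794 Y91.883 F2506
G01 X197.613 Y89.109 F2506
G01 X202.333 Y89.109 F2506
G01 X206.152 Y91.883 F2506
G01 X207.611 Y96.373 F2506
M5
G0 X234.253 Y98.464
M3 S811
G01 X143.174 Y116.468 F1024
G01 X181.029 Y24.849 F1024
G01 X234.253 Y98.464 F1024
M5
G0 X108.206 Y153.007
M3 S508
G01 X297.670 Y79.952 F2506
G01 X167.513 Y150.634 F2506
G01 X103.730 Y47.791 F2506
G01 X311.494 Y106.042 F2506
G01 X108.206 Y153.007 F2506
M5
G0 X177.175 Y84.095
M3 S508
G01 X270.388 Y84.095 F2506
G01 X270.388 Y67.902 F2506
G01 X177.175 Y67.902 F2506
G01 X177.175 Y84.095 F2506
M5
G0 X200.423 Y145.038
M3 S508
G01 X198.331 Y136.332 F2506
G01 X190.220 Y132.540 F2506
G01 X182.198 Y136.516 F2506
G01 X180.306 Y145.268 F2506
G01 X185.968 Y152.204 F2506
G01 X194.921 Y152.101 F2506
G01 X200.423 Y145.038 F2506
M5
G0 X214.658 Y131.647
M3 S811
G01 X85.409 Y69.564 F1024
M5
G0 X217.851 Y37.765
M3 S811
G01 X215.271 Y43.369 F1024
G01 X224.000 Y66.234 F1024
G01 X238.104 Y96.513 F1024
G01 X251.648 Y124.363 F1024
G01 X258.699 Y139.938 F1024
M5
G0 X0.000 Y0.000

1 u = 1 mm; y_m = 161.513 − y.

[1] `<path>` quadratic bezier, #ff8800→score S508 F2506: (195.318,86.463) → (168.727,82.887) → (139.945,75.562) → (108.971,64.488) → (75.807,49.664) → (40.451,31.091)

[2] `<circle>` circle, #ff8800→score S508 F2506: (207.611,96.373) → (206.152,100.863) → (202.333,103.637) → (197.613,103.637) → (193.794,100.863) → (192.335,96.373) → (193.794,91.883) → (197.613,89.109) → (202.333,89.109) → (206.152,91.883) → (207.611,96.373) (closed)

[3] `<path>` closed polygon, #0000ff→cut S811 F1024: (234.253,98.464) → (143.174,116.468) → (181.029,24.849) → (234.253,98.464) (closed)

[4] `<polygon>` closed polygon, #ff8800→score S508 F2506: (108.206,153.007) → (297.670,79.952) → (167.513,150.634) → (103.730,47.791) → (311.494,106.042) → (108.206,153.007) (closed)

[5] `<rect>` rectangle, #ff8800→score S508 F2506: (177.175,84.095) → (270.388,84.095) → (270.388,67.902) → (177.175,67.902) → (177.175,84.095) (closed)

[6] `<polygon>` regular polygon, #ff8800→score S508 F2506: (200.423,145.038) → (198.331,136.332) → (190.220,132.540) → (182.198,136.516) → (180.306,145.268) → (185.968,152.204) → (194.921,152.101) → (200.423,145.038) (closed)

[7] `<path>` line segment, #0000ff→cut S811 F1024: (214.658,131.647) → (85.409,69.564)

[8] `<path>` cubic bezier, #0000ff→cut S811 F1024: (217.851,37.765) → (215.271,43.369) → (224.000,66.234) → (238.104,96.513) → (251.648,124.363) → (258.699,139.938)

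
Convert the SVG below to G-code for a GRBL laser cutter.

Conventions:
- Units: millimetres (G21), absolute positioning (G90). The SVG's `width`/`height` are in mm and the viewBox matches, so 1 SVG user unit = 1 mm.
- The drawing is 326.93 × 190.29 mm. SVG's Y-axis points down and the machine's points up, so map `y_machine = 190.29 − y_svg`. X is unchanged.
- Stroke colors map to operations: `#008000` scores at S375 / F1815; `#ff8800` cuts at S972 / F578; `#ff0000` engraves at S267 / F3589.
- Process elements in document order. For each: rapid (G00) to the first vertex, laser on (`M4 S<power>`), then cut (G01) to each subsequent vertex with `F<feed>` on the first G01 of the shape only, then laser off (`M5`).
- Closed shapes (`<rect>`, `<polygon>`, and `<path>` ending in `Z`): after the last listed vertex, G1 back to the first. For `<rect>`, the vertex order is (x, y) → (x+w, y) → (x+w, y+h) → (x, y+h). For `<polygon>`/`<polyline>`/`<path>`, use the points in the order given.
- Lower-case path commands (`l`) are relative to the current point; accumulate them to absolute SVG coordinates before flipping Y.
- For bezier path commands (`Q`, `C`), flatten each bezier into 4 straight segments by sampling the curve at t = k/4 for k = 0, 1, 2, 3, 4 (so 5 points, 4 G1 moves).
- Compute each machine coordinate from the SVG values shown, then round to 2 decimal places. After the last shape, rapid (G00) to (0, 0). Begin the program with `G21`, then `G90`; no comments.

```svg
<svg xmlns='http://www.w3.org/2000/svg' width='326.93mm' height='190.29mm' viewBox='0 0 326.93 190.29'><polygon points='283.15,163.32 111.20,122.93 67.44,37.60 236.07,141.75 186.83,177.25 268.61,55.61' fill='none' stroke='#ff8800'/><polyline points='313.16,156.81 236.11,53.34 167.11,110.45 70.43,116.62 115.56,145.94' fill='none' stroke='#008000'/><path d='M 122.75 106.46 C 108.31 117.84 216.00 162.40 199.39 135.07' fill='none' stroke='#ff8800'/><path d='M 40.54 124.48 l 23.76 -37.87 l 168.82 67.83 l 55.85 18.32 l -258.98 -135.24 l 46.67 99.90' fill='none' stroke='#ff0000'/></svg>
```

Since the viewBox matches the mm dimensions, user units are millimetres directly. The only transform is the Y-flip y_m = 190.29 − y_svg.

Shape 1 is a closed polygon drawn with `<polygon>`. Its stroke #ff8800 means cut at S972, F578. After flipping Y the toolpath is (283.15,26.97) → (111.20,67.36) → (67.44,152.69) → (236.07,48.54) → (186.83,13.04) → (268.61,134.68) → (283.15,26.97), returning to the start.

Shape 2 is a open polyline drawn with `<polyline>`. Its stroke #008000 means score at S375, F1815. After flipping Y the toolpath is (313.16,33.48) → (236.11,136.95) → (167.11,79.84) → (70.43,73.67) → (115.56,44.35).

Shape 3 is a cubic bezier drawn with `<path>`. Its stroke #ff8800 means cut at S972, F578. After flipping Y the toolpath is (122.75,83.83) → (130.97,70.72) → (161.88,55.01) → (192.39,46.56) → (199.39,55.22).

Shape 4 is a open polyline drawn with `<path>`. Its stroke #ff0000 means engrave at S267, F3589. After flipping Y the toolpath is (40.54,65.81) → (64.30,103.68) → (233.12,35.85) → (288.97,17.53) → (29.99,152.77) → (76.66,52.87).

G21
G90
G00 X283.15 Y26.97
M4 S972
G01 X111.20 Y67.36 F578
G01 X67.44 Y152.69
G01 X236.07 Y48.54
G01 X186.83 Y13.04
G01 X268.61 Y134.68
G01 X283.15 Y26.97
M5
G00 X313.16 Y33.48
M4 S375
G01 X236.11 Y136.95 F1815
G01 X167.11 Y79.84
G01 X70.43 Y73.67
G01 X115.56 Y44.35
M5
G00 X122.75 Y83.83
M4 S972
G01 X130.97 Y70.72 F578
G01 X161.88 Y55.01
G01 X192.39 Y46.56
G01 X199.39 Y55.22
M5
G00 X40.54 Y65.81
M4 S267
G01 X64.30 Y103.68 F3589
G01 X233.12 Y35.85
G01 X288.97 Y17.53
G01 X29.99 Y152.77
G01 X76.66 Y52.87
M5
G00 X0.00 Y0.00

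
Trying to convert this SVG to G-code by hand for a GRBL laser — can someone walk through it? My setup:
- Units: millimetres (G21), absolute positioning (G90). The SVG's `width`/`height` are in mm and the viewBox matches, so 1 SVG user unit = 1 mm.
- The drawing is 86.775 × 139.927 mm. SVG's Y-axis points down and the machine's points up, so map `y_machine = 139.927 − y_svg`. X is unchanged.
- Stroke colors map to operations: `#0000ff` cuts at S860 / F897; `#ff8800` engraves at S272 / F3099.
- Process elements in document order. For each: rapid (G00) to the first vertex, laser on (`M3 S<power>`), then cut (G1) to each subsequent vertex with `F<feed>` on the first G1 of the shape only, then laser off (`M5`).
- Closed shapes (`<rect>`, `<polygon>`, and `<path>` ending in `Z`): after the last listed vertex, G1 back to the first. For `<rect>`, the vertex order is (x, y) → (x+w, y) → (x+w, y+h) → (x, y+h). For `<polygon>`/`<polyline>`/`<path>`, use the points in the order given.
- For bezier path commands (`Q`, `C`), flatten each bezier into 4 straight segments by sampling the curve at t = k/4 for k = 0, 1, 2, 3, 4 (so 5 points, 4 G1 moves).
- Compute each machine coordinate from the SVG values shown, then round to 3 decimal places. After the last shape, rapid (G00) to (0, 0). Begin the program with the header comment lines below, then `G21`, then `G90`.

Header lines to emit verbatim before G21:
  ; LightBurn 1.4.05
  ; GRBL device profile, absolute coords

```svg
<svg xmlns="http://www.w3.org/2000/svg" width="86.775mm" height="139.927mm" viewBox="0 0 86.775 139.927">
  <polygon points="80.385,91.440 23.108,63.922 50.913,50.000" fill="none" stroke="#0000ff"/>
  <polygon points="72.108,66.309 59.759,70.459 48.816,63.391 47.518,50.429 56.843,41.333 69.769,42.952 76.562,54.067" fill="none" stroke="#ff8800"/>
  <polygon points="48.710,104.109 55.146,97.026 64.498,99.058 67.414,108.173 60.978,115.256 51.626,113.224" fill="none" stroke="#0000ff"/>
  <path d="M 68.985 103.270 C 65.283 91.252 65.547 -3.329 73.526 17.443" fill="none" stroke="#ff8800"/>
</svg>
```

viewBox `0 0 86.775 139.927` with mm width/height → 1 unit = 1 mm. Flip: y_m = 139.927 − y_svg.

**Shape 1** — `<polygon>` closed polygon, stroke `#0000ff` → cut (S860, F897). Machine vertices: (80.385,48.487) → (23.108,76.005) → (50.913,89.927) → (80.385,48.487). Closed: final G1 returns to the first vertex.

**Shape 2** — `<polygon>` regular polygon, stroke `#ff8800` → engrave (S272, F3099). Machine vertices: (72.108,73.618) → (59.759,69.468) → (48.816,76.536) → (47.518,89.498) → (56.843,98.594) → (69.769,96.975) → (76.562,85.860) → (72.108,73.618). Closed: final G1 returns to the first vertex.

**Shape 3** — `<polygon>` regular polygon, stroke `#0000ff` → cut (S860, F897). Machine vertices: (48.710,35.818) → (55.146,42.901) → (64.498,40.869) → (67.414,31.754) → (60.978,24.671) → (51.626,26.703) → (48.710,35.818). Closed: final G1 returns to the first vertex.

**Shape 4** — `<path>` cubic bezier, stroke `#ff8800` → engrave (S272, F3099). Control points (SVG): P0=(68.985,103.270), P1=(65.283,91.252), P2=(65.547,-3.329), P3=(73.526,17.443); sampled at t=k/4. Machine vertices: (68.985,36.657) → (67.011,58.059) → (66.875,91.867) → (68.930,119.527) → (73.526,122.484). Open path.

; LightBurn 1.4.05
; GRBL device profile, absolute coords
G21
G90
G00 X80.385 Y48.487
M3 S860
G1 X23.108 Y76.005 F897
G1 X50.913 Y89.927
G1 X80.385 Y48.487
M5
G00 X72.108 Y73.618
M3 S272
G1 X59.759 Y69.468 F3099
G1 X48.816 Y76.536
G1 X47.518 Y89.498
G1 X56.843 Y98.594
G1 X69.769 Y96.975
G1 X76.562 Y85.860
G1 X72.108 Y73.618
M5
G00 X48.710 Y35.818
M3 S860
G1 X55.146 Y42.901 F897
G1 X64.498 Y40.869
G1 X67.414 Y31.754
G1 X60.978 Y24.671
G1 X51.626 Y26.703
G1 X48.710 Y35.818
M5
G00 X68.985 Y36.657
M3 S272
G1 X67.011 Y58.059 F3099
G1 X66.875 Y91.867
G1 X68.930 Y119.527
G1 X73.526 Y122.484
M5
G00 X0.000 Y0.000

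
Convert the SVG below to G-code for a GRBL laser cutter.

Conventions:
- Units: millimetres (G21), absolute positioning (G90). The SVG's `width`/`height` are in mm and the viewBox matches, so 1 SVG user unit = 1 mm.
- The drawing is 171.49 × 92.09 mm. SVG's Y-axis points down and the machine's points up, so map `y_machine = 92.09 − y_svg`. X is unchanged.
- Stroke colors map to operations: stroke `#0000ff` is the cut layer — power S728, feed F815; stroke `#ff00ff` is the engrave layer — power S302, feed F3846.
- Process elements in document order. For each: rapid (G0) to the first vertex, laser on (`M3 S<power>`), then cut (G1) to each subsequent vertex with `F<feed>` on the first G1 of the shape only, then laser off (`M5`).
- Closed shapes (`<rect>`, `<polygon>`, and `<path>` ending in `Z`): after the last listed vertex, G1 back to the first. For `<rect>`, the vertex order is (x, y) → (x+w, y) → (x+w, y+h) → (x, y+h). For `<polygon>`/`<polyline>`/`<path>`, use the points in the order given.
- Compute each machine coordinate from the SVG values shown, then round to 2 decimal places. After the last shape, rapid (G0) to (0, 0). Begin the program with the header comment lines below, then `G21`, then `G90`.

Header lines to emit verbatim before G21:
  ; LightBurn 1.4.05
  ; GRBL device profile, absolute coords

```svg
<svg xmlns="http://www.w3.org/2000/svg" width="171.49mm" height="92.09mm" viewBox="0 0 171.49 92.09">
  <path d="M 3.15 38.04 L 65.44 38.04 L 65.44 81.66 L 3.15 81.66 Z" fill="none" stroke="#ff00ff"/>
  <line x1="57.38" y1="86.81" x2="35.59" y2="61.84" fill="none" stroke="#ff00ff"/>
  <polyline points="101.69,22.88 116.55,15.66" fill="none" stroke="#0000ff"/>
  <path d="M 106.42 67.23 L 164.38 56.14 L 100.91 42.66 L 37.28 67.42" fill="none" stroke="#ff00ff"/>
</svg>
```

viewBox `0 0 171.49 92.09` with mm width/height → 1 unit = 1 mm. Flip: y_m = 92.09 − y_svg.

**Shape 1** — `<path>` rectangle, stroke `#ff00ff` → engrave (S302, F3846). Machine vertices: (3.15,54.05) → (65.44,54.05) → (65.44,10.43) → (3.15,10.43) → (3.15,54.05). Closed: final G1 returns to the first vertex.

**Shape 2** — `<line>` line segment, stroke `#ff00ff` → engrave (S302, F3846). Machine vertices: (57.38,5.28) → (35.59,30.25). Open path.

**Shape 3** — `<polyline>` line segment, stroke `#0000ff` → cut (S728, F815). Machine vertices: (101.69,69.21) → (116.55,76.43). Open path.

**Shape 4** — `<path>` open polyline, stroke `#ff00ff` → engrave (S302, F3846). Machine vertices: (106.42,24.86) → (164.38,35.95) → (100.91,49.43) → (37.28,24.67). Open path.

; LightBurn 1.4.05
; GRBL device profile, absolute coords
G21
G90
G0 X3.15 Y54.05
M3 S302
G1 X65.44 Y54.05 F3846
G1 X65.44 Y10.43
G1 X3.15 Y10.43
G1 X3.15 Y54.05
M5
G0 X57.38 Y5.28
M3 S302
G1 X35.59 Y30.25 F3846
M5
G0 X101.69 Y69.21
M3 S728
G1 X116.55 Y76.43 F815
M5
G0 X106.42 Y24.86
M3 S302
G1 X164.38 Y35.95 F3846
G1 X100.91 Y49.43
G1 X37.28 Y24.67
M5
G0 X0.00 Y0.00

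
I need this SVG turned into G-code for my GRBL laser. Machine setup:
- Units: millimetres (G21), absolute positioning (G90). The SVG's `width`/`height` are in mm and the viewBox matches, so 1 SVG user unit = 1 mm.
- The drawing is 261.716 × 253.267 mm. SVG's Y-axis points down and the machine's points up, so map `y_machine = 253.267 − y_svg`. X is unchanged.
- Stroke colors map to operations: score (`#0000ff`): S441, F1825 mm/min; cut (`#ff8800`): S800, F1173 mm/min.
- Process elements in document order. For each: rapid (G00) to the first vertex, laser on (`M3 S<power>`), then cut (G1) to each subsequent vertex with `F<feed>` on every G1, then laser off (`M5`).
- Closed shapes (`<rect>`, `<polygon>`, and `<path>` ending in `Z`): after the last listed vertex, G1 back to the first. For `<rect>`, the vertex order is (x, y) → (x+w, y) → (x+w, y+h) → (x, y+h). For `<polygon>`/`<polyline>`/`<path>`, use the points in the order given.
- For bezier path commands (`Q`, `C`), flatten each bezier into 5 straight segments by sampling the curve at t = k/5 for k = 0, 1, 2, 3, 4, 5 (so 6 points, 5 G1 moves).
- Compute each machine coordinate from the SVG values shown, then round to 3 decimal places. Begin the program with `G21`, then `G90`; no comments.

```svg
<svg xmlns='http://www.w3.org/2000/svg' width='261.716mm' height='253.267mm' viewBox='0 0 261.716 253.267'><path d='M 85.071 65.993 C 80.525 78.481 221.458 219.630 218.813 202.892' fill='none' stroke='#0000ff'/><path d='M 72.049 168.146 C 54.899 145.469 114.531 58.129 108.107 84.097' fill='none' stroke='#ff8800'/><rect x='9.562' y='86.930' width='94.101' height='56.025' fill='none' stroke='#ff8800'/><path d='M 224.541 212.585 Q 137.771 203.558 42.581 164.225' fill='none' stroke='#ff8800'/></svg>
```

G21
G90
G00 X85.071 Y187.274
M3 S441
G1 X97.488 Y166.634 F1825
G1 X130.946 Y128.870 F1825
G1 X171.569 Y87.736 F1825
G1 X205.483 Y56.986 F1825
G1 X218.813 Y50.375 F1825
M5
G00 X72.049 Y85.121
M3 S800
G1 X69.830 Y105.063 F1173
G1 X79.183 Y131.981 F1173
G1 X93.251 Y157.334 F1173
G1 X105.177 Y172.578 F1173
G1 X108.107 Y169.170 F1173
M5
G00 X9.562 Y166.337
M3 S800
G1 X103.663 Y166.337 F1173
G1 X103.663 Y110.312 F1173
G1 X9.562 Y110.312 F1173
G1 X9.562 Y166.337 F1173
M5
G00 X224.541 Y40.682
M3 S800
G1 X189.496 Y45.505 F1173
G1 X153.778 Y52.753 F1173
G1 X117.386 Y62.425 F1173
G1 X80.320 Y74.521 F1173
G1 X42.581 Y89.042 F1173
M5

viewBox `0 0 261.716 253.267` with mm width/height → 1 unit = 1 mm. Flip: y_m = 253.267 − y_svg.

**Shape 1** — `<path>` cubic bezier, stroke `#0000ff` → score (S441, F1825). Control points (SVG): P0=(85.071,65.993), P1=(80.525,78.481), P2=(221.458,219.630), P3=(218.813,202.892); sampled at t=k/5. Machine vertices: (85.071,187.274) → (97.488,166.634) → (130.946,128.870) → (171.569,87.736) → (205.483,56.986) → (218.813,50.375). Open path.

**Shape 2** — `<path>` cubic bezier, stroke `#ff8800` → cut (S800, F1173). Control points (SVG): P0=(72.049,168.146), P1=(54.899,145.469), P2=(114.531,58.129), P3=(108.107,84.097); sampled at t=k/5. Machine vertices: (72.049,85.121) → (69.830,105.063) → (79.183,131.981) → (93.251,157.334) → (105.177,172.578) → (108.107,169.170). Open path.

**Shape 3** — `<rect>` rectangle, stroke `#ff8800` → cut (S800, F1173). Machine vertices: (9.562,166.337) → (103.663,166.337) → (103.663,110.312) → (9.562,110.312) → (9.562,166.337). Closed: final G1 returns to the first vertex.

**Shape 4** — `<path>` quadratic bezier, stroke `#ff8800` → cut (S800, F1173). Control points (SVG): P0=(224.541,212.585), P1=(137.771,203.558), P2=(42.581,164.225); sampled at t=k/5. Machine vertices: (224.541,40.682) → (189.496,45.505) → (153.778,52.753) → (117.386,62.425) → (80.320,74.521) → (42.581,89.042). Open path.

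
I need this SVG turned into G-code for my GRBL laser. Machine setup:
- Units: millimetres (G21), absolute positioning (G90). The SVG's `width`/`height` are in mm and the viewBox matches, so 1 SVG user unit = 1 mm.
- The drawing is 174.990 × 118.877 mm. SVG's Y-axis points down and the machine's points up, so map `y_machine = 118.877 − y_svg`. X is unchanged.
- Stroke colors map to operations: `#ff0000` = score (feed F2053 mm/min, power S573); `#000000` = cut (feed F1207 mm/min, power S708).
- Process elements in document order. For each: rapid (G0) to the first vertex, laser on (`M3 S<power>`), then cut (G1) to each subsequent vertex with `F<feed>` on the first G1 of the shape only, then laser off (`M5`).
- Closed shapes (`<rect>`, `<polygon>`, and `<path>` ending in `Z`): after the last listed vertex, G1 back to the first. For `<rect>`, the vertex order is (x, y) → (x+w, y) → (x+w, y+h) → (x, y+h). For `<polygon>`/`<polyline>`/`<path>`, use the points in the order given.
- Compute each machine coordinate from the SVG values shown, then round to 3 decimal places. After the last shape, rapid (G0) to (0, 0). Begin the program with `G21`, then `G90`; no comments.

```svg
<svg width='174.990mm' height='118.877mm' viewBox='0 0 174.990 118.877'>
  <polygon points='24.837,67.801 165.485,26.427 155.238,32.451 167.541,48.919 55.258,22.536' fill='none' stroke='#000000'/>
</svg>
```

G21
G90
G0 X24.837 Y51.076
M3 S708
G1 X165.485 Y92.450 F1207
G1 X155.238 Y86.426
G1 X167.541 Y69.958
G1 X55.258 Y96.341
G1 X24.837 Y51.076
M5
G0 X0.000 Y0.000

viewBox `0 0 174.990 118.877` with mm width/height → 1 unit = 1 mm. Flip: y_m = 118.877 − y_svg.

**Shape 1** — `<polygon>` closed polygon, stroke `#000000` → cut (S708, F1207). Machine vertices: (24.837,51.076) → (165.485,92.450) → (155.238,86.426) → (167.541,69.958) → (55.258,96.341) → (24.837,51.076). Closed: final G1 returns to the first vertex.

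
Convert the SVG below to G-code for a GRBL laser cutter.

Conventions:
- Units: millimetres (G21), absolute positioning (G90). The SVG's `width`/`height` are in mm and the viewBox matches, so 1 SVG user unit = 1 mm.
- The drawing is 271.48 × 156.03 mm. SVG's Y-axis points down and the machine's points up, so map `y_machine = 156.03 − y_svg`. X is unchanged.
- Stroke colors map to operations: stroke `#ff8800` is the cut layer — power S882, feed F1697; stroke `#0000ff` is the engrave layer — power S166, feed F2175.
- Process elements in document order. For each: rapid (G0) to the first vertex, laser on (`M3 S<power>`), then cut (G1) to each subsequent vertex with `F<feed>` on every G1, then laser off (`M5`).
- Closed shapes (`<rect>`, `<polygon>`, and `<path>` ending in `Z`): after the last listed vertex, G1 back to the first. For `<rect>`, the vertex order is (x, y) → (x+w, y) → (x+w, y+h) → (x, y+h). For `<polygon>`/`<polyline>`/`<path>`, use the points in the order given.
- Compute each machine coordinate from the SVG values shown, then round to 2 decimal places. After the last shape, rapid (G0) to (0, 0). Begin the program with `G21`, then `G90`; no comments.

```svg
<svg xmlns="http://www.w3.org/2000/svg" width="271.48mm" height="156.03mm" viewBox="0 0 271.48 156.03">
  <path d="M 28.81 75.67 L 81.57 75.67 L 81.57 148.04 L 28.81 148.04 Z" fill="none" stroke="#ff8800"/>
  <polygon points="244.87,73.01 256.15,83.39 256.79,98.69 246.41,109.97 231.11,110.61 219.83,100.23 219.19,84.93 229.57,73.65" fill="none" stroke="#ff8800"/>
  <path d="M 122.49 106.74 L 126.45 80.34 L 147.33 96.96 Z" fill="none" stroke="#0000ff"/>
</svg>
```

G21
G90
G0 X28.81 Y80.36
M3 S882
G1 X81.57 Y80.36 F1697
G1 X81.57 Y7.99 F1697
G1 X28.81 Y7.99 F1697
G1 X28.81 Y80.36 F1697
M5
G0 X244.87 Y83.02
M3 S882
G1 X256.15 Y72.64 F1697
G1 X256.79 Y57.34 F1697
G1 X246.41 Y46.06 F1697
G1 X231.11 Y45.42 F1697
G1 X219.83 Y55.80 F1697
G1 X219.19 Y71.10 F1697
G1 X229.57 Y82.38 F1697
G1 X244.87 Y83.02 F1697
M5
G0 X122.49 Y49.29
M3 S166
G1 X126.45 Y75.69 F2175
G1 X147.33 Y59.07 F2175
G1 X122.49 Y49.29 F2175
M5
G0 X0.00 Y0.00

Since the viewBox matches the mm dimensions, user units are millimetres directly. The only transform is the Y-flip y_m = 156.03 − y_svg.

Shape 1 is a rectangle drawn with `<path>`. Its stroke #ff8800 means cut at S882, F1697. After flipping Y the toolpath is (28.81,80.36) → (81.57,80.36) → (81.57,7.99) → (28.81,7.99) → (28.81,80.36), returning to the start.

Shape 2 is a regular polygon drawn with `<polygon>`. Its stroke #ff8800 means cut at S882, F1697. After flipping Y the toolpath is (244.87,83.02) → (256.15,72.64) → (256.79,57.34) → (246.41,46.06) → (231.11,45.42) → (219.83,55.80) → (219.19,71.10) → (229.57,82.38) → (244.87,83.02), returning to the start.

Shape 3 is a regular polygon drawn with `<path>`. Its stroke #0000ff means engrave at S166, F2175. After flipping Y the toolpath is (122.49,49.29) → (126.45,75.69) → (147.33,59.07) → (122.49,49.29), returning to the start.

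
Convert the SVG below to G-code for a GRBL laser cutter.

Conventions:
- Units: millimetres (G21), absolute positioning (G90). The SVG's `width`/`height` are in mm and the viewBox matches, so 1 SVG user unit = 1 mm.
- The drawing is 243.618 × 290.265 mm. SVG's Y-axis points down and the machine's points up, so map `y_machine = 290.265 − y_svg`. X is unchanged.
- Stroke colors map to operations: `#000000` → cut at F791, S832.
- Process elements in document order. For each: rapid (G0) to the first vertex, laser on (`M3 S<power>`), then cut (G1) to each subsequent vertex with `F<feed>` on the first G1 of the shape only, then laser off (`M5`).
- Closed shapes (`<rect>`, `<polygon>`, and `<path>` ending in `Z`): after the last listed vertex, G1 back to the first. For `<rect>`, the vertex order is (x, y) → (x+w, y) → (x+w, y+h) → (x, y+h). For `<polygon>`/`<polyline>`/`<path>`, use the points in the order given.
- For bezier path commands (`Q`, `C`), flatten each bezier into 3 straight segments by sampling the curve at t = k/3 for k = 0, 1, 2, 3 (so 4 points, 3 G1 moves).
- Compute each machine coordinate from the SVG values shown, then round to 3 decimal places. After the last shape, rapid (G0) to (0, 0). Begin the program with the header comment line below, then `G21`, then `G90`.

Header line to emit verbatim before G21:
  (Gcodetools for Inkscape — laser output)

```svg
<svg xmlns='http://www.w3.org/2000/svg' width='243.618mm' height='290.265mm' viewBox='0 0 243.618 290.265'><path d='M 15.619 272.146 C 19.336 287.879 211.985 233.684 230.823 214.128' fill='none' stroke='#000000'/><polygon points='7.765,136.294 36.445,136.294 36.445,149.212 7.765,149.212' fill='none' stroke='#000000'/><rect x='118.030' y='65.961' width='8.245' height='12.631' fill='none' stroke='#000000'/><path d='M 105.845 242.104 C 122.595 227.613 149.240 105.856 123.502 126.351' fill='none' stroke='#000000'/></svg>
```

(Gcodetools for Inkscape — laser output)
G21
G90
G0 X15.619 Y18.119
M3 S832
G1 X68.878 Y21.822 F791
G1 X167.483 Y48.908
G1 X230.823 Y76.137
M5
G0 X7.765 Y153.971
M3 S832
G1 X36.445 Y153.971 F791
G1 X36.445 Y141.053
G1 X7.765 Y141.053
G1 X7.765 Y153.971
M5
G0 X118.030 Y224.304
M3 S832
G1 X126.275 Y224.304 F791
G1 X126.275 Y211.673
G1 X118.030 Y211.673
G1 X118.030 Y224.304
M5
G0 X105.845 Y48.161
M3 S832
G1 X123.587 Y89.166 F791
G1 X134.086 Y146.233
G1 X123.502 Y163.914
M5
G0 X0.000 Y0.000

1 u = 1 mm; y_m = 290.265 − y.

[1] `<path>` cubic bezier, #000000→cut S832 F791: (15.619,18.119) → (68.878,21.822) → (167.483,48.908) → (230.823,76.137)

[2] `<polygon>` rectangle, #000000→cut S832 F791: (7.765,153.971) → (36.445,153.971) → (36.445,141.053) → (7.765,141.053) → (7.765,153.971) (closed)

[3] `<rect>` rectangle, #000000→cut S832 F791: (118.030,224.304) → (126.275,224.304) → (126.275,211.673) → (118.030,211.673) → (118.030,224.304) (closed)

[4] `<path>` cubic bezier, #000000→cut S832 F791: (105.845,48.161) → (123.587,89.166) → (134.086,146.233) → (123.502,163.914)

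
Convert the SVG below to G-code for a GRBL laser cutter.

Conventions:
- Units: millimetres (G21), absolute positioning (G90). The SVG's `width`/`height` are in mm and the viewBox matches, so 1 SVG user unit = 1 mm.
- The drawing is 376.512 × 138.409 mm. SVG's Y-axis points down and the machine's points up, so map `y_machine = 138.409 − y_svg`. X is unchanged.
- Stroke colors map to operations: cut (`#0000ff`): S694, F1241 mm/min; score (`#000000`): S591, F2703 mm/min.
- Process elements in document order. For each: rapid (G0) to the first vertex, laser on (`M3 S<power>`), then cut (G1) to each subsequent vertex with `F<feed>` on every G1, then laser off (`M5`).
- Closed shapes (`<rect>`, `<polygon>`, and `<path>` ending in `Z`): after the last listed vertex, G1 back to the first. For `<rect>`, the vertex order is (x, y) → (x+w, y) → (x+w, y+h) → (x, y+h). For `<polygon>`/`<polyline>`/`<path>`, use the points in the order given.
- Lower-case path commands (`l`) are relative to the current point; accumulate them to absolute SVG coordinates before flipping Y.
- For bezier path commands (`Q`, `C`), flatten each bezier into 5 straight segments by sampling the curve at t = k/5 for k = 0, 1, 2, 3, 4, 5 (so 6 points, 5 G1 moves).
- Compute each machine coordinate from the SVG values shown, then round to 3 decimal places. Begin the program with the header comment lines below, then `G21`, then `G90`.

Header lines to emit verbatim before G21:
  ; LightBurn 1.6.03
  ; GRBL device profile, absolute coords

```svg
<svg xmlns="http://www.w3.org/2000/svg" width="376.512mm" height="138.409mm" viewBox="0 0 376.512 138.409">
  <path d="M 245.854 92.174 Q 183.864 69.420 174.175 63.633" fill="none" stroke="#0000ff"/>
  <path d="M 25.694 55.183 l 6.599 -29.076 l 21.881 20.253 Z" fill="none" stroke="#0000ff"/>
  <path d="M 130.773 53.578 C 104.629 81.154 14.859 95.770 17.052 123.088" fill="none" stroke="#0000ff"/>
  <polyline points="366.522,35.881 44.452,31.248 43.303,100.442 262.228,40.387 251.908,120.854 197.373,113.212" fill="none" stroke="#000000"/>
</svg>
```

; LightBurn 1.6.03
; GRBL device profile, absolute coords
G21
G90
G0 X245.854 Y46.235
M3 S694
G1 X223.150 Y54.658 F1241
G1 X204.630 Y61.723 F1241
G1 X190.294 Y67.432 F1241
G1 X180.143 Y71.783 F1241
G1 X174.175 Y74.776 F1241
M5
G0 X25.694 Y83.226
M3 S694
G1 X32.293 Y112.302 F1241
G1 X54.174 Y92.049 F1241
G1 X25.694 Y83.226 F1241
M5
G0 X130.773 Y84.831
M3 S694
G1 X108.696 Y69.635 F1241
G1 X78.817 Y56.318 F1241
G1 X48.605 Y43.648 F1241
G1 X25.527 Y30.393 F1241
G1 X17.052 Y15.321 F1241
M5
G0 X366.522 Y102.528
M3 S591
G1 X44.452 Y107.161 F2703
G1 X43.303 Y37.967 F2703
G1 X262.228 Y98.022 F2703
G1 X251.908 Y17.555 F2703
G1 X197.373 Y25.197 F2703
M5

viewBox `0 0 376.512 138.409` with mm width/height → 1 unit = 1 mm. Flip: y_m = 138.409 − y_svg.

**Shape 1** — `<path>` quadratic bezier, stroke `#0000ff` → cut (S694, F1241). Control points (SVG): P0=(245.854,92.174), P1=(183.864,69.420), P2=(174.175,63.633); sampled at t=k/5. Machine vertices: (245.854,46.235) → (223.150,54.658) → (204.630,61.723) → (190.294,67.432) → (180.143,71.783) → (174.175,74.776). Open path.

**Shape 2** — `<path>` regular polygon, stroke `#0000ff` → cut (S694, F1241). Machine vertices: (25.694,83.226) → (32.293,112.302) → (54.174,92.049) → (25.694,83.226). Closed: final G1 returns to the first vertex.

**Shape 3** — `<path>` cubic bezier, stroke `#0000ff` → cut (S694, F1241). Control points (SVG): P0=(130.773,53.578), P1=(104.629,81.154), P2=(14.859,95.770), P3=(17.052,123.088); sampled at t=k/5. Machine vertices: (130.773,84.831) → (108.696,69.635) → (78.817,56.318) → (48.605,43.648) → (25.527,30.393) → (17.052,15.321). Open path.

**Shape 4** — `<polyline>` open polyline, stroke `#000000` → score (S591, F2703). Machine vertices: (366.522,102.528) → (44.452,107.161) → (43.303,37.967) → (262.228,98.022) → (251.908,17.555) → (197.373,25.197). Open path.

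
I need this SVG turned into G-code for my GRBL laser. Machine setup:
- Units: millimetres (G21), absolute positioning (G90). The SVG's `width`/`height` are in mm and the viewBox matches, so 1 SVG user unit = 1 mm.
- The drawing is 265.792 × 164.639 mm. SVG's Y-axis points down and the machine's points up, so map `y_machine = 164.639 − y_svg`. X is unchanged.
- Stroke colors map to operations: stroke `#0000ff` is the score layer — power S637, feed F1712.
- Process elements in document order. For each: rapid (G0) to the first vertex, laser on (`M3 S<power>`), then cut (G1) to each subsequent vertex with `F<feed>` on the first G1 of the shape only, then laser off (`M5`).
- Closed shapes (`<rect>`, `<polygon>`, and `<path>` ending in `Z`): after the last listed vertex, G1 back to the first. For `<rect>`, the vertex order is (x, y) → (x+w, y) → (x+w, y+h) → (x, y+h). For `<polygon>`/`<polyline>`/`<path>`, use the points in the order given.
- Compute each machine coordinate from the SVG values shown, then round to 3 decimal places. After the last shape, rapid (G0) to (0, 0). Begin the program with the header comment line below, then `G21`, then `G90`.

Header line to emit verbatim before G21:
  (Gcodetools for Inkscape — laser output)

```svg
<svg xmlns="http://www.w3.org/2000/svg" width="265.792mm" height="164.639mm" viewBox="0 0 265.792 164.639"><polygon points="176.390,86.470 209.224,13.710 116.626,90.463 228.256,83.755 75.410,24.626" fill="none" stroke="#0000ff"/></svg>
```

(Gcodetools for Inkscape — laser output)
G21
G90
G0 X176.390 Y78.169
M3 S637
G1 X209.224 Y150.929 F1712
G1 X116.626 Y74.176
G1 X228.256 Y80.884
G1 X75.410 Y140.013
G1 X176.390 Y78.169
M5
G0 X0.000 Y0.000

1 u = 1 mm; y_m = 164.639 − y.

[1] `<polygon>` closed polygon, #0000ff→score S637 F1712: (176.390,78.169) → (209.224,150.929) → (116.626,74.176) → (228.256,80.884) → (75.410,140.013) → (176.390,78.169) (closed)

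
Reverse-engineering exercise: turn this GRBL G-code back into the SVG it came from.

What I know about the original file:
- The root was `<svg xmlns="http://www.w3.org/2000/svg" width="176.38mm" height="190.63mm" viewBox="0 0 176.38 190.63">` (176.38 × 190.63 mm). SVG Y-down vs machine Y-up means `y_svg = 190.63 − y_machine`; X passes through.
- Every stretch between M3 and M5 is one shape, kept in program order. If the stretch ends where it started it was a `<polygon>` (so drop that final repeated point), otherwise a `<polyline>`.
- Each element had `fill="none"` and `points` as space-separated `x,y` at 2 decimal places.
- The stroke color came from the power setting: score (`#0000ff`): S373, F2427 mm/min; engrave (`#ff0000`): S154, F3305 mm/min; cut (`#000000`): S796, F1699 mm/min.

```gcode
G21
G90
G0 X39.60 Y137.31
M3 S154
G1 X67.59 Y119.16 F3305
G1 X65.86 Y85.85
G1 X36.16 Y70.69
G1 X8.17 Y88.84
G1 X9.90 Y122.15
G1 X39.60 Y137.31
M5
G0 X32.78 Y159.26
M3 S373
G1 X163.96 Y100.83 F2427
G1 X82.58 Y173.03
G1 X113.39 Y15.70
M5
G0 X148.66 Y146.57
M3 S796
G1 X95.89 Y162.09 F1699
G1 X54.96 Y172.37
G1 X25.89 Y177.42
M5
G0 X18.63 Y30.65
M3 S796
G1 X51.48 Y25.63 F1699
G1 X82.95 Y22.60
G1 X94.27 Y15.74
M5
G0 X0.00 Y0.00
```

<svg xmlns="http://www.w3.org/2000/svg" width="176.38mm" height="190.63mm" viewBox="0 0 176.38 190.63">
  <polygon points="39.60,53.32 67.59,71.47 65.86,104.78 36.16,119.94 8.17,101.79 9.90,68.48" fill="none" stroke="#ff0000"/>
  <polyline points="32.78,31.37 163.96,89.80 82.58,17.60 113.39,174.93" fill="none" stroke="#0000ff"/>
  <polyline points="148.66,44.06 95.89,28.54 54.96,18.26 25.89,13.21" fill="none" stroke="#000000"/>
  <polyline points="18.63,159.98 51.48,165.00 82.95,168.03 94.27,174.89" fill="none" stroke="#000000"/>
</svg>

Machine Y-up, SVG Y-down with viewBox height 190.63, so y_svg = 190.63 − y_machine; X carries over.

Run 1: power S154 maps to stroke `#ff0000` (engrave). The run returns to its start, so emit a `<polygon>` with points (Y-flipped): 39.60,53.32 67.59,71.47 65.86,104.78 36.16,119.94 8.17,101.79 9.90,68.48.

Run 2: S373 ⇒ score layer `#0000ff`. The run is open, so emit a `<polyline>` with points (Y-flipped): 32.78,31.37 163.96,89.80 82.58,17.60 113.39,174.93.

Run 3: power S796 maps to stroke `#000000` (cut). The run is open, so emit a `<polyline>` with points (Y-flipped): 148.66,44.06 95.89,28.54 54.96,18.26 25.89,13.21.

Run 4: power S796 maps to stroke `#000000` (cut). The run is open, so emit a `<polyline>` with points (Y-flipped): 18.63,159.98 51.48,165.00 82.95,168.03 94.27,174.89.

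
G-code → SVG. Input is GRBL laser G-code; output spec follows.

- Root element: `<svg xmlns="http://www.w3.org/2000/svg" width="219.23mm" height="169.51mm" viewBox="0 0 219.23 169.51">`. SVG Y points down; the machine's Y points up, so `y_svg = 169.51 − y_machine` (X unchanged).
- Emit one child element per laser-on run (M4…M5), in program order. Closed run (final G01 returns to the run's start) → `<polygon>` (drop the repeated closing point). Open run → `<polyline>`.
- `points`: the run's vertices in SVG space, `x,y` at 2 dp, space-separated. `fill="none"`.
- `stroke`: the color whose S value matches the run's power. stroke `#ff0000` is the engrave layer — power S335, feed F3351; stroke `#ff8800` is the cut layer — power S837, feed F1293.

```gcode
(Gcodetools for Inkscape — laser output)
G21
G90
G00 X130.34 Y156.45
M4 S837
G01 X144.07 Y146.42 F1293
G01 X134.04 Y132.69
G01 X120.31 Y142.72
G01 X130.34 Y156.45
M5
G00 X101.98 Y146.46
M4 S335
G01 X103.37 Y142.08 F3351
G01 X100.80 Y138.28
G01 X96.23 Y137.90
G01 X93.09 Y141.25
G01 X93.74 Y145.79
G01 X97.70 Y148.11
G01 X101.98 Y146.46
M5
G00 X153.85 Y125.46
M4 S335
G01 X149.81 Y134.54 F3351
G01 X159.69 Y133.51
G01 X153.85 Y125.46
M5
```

<svg xmlns="http://www.w3.org/2000/svg" width="219.23mm" height="169.51mm" viewBox="0 0 219.23 169.51">
  <polygon points="130.34,13.06 144.07,23.09 134.04,36.82 120.31,26.79" fill="none" stroke="#ff8800"/>
  <polygon points="101.98,23.05 103.37,27.43 100.80,31.23 96.23,31.61 93.09,28.26 93.74,23.72 97.70,21.40" fill="none" stroke="#ff0000"/>
  <polygon points="153.85,44.05 149.81,34.97 159.69,36.00" fill="none" stroke="#ff0000"/>
</svg>

Machine Y-up, SVG Y-down with viewBox height 169.51, so y_svg = 169.51 − y_machine; X carries over.

Run 1: power S837 maps to stroke `#ff8800` (cut). The run returns to its start, so emit a `<polygon>` with points (Y-flipped): 130.34,13.06 144.07,23.09 134.04,36.82 120.31,26.79.

Run 2: S335 ⇒ engrave layer `#ff0000`. The run returns to its start, so emit a `<polygon>` with points (Y-flipped): 101.98,23.05 103.37,27.43 100.80,31.23 96.23,31.61 93.09,28.26 93.74,23.72 97.70,21.40.

Run 3: S335 ⇒ engrave layer `#ff0000`. The run returns to its start, so emit a `<polygon>` with points (Y-flipped): 153.85,44.05 149.81,34.97 159.69,36.00.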